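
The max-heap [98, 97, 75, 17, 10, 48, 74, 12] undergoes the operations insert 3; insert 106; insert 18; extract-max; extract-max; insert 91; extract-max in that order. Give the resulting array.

insert 3:
  append 3 at index 8 → [98, 97, 75, 17, 10, 48, 74, 12, 3] (no swap needed)
insert 106:
  append 106 at index 9 → [98, 97, 75, 17, 10, 48, 74, 12, 3, 106]
  106 > parent 10 at index 4, swap → [98, 97, 75, 17, 106, 48, 74, 12, 3, 10]
  106 > parent 97 at index 1, swap → [98, 106, 75, 17, 97, 48, 74, 12, 3, 10]
  106 > parent 98 at index 0, swap → [106, 98, 75, 17, 97, 48, 74, 12, 3, 10]
insert 18:
  append 18 at index 10 → [106, 98, 75, 17, 97, 48, 74, 12, 3, 10, 18] (no swap needed)
extract-max → returns 106:
  remove root 106; move last element 18 to root → [18, 98, 75, 17, 97, 48, 74, 12, 3, 10]
  18 vs larger child 98 at index 1, swap → [98, 18, 75, 17, 97, 48, 74, 12, 3, 10]
  18 vs larger child 97 at index 4, swap → [98, 97, 75, 17, 18, 48, 74, 12, 3, 10]
extract-max → returns 98:
  remove root 98; move last element 10 to root → [10, 97, 75, 17, 18, 48, 74, 12, 3]
  10 vs larger child 97 at index 1, swap → [97, 10, 75, 17, 18, 48, 74, 12, 3]
  10 vs larger child 18 at index 4, swap → [97, 18, 75, 17, 10, 48, 74, 12, 3]
insert 91:
  append 91 at index 9 → [97, 18, 75, 17, 10, 48, 74, 12, 3, 91]
  91 > parent 10 at index 4, swap → [97, 18, 75, 17, 91, 48, 74, 12, 3, 10]
  91 > parent 18 at index 1, swap → [97, 91, 75, 17, 18, 48, 74, 12, 3, 10]
extract-max → returns 97:
  remove root 97; move last element 10 to root → [10, 91, 75, 17, 18, 48, 74, 12, 3]
  10 vs larger child 91 at index 1, swap → [91, 10, 75, 17, 18, 48, 74, 12, 3]
  10 vs larger child 18 at index 4, swap → [91, 18, 75, 17, 10, 48, 74, 12, 3]

[91, 18, 75, 17, 10, 48, 74, 12, 3]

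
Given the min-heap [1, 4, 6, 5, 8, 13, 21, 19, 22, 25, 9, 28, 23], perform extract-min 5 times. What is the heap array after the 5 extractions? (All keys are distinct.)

extract-min #1 returns 1:
  remove root 1; move last element 23 to root → [23, 4, 6, 5, 8, 13, 21, 19, 22, 25, 9, 28]
  23 vs smaller child 4 at index 1, swap → [4, 23, 6, 5, 8, 13, 21, 19, 22, 25, 9, 28]
  23 vs smaller child 5 at index 3, swap → [4, 5, 6, 23, 8, 13, 21, 19, 22, 25, 9, 28]
  23 vs smaller child 19 at index 7, swap → [4, 5, 6, 19, 8, 13, 21, 23, 22, 25, 9, 28]
extract-min #2 returns 4:
  remove root 4; move last element 28 to root → [28, 5, 6, 19, 8, 13, 21, 23, 22, 25, 9]
  28 vs smaller child 5 at index 1, swap → [5, 28, 6, 19, 8, 13, 21, 23, 22, 25, 9]
  28 vs smaller child 8 at index 4, swap → [5, 8, 6, 19, 28, 13, 21, 23, 22, 25, 9]
  28 vs smaller child 9 at index 10, swap → [5, 8, 6, 19, 9, 13, 21, 23, 22, 25, 28]
extract-min #3 returns 5:
  remove root 5; move last element 28 to root → [28, 8, 6, 19, 9, 13, 21, 23, 22, 25]
  28 vs smaller child 6 at index 2, swap → [6, 8, 28, 19, 9, 13, 21, 23, 22, 25]
  28 vs smaller child 13 at index 5, swap → [6, 8, 13, 19, 9, 28, 21, 23, 22, 25]
extract-min #4 returns 6:
  remove root 6; move last element 25 to root → [25, 8, 13, 19, 9, 28, 21, 23, 22]
  25 vs smaller child 8 at index 1, swap → [8, 25, 13, 19, 9, 28, 21, 23, 22]
  25 vs smaller child 9 at index 4, swap → [8, 9, 13, 19, 25, 28, 21, 23, 22]
extract-min #5 returns 8:
  remove root 8; move last element 22 to root → [22, 9, 13, 19, 25, 28, 21, 23]
  22 vs smaller child 9 at index 1, swap → [9, 22, 13, 19, 25, 28, 21, 23]
  22 vs smaller child 19 at index 3, swap → [9, 19, 13, 22, 25, 28, 21, 23]

[9, 19, 13, 22, 25, 28, 21, 23]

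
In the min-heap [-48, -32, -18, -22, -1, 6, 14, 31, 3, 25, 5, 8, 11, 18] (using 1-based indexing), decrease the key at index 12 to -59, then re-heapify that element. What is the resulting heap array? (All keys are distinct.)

[-59, -32, -48, -22, -1, -18, 14, 31, 3, 25, 5, 6, 11, 18]

set index 12 from 8 to -59 → [-48, -32, -18, -22, -1, 6, 14, 31, 3, 25, 5, -59, 11, 18]
-59 < parent 6 at index 6, swap → [-48, -32, -18, -22, -1, -59, 14, 31, 3, 25, 5, 6, 11, 18]
-59 < parent -18 at index 3, swap → [-48, -32, -59, -22, -1, -18, 14, 31, 3, 25, 5, 6, 11, 18]
-59 < parent -48 at index 1, swap → [-59, -32, -48, -22, -1, -18, 14, 31, 3, 25, 5, 6, 11, 18]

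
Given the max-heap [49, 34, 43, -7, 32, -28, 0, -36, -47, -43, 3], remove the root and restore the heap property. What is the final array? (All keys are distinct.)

remove root 49; move last element 3 to root → [3, 34, 43, -7, 32, -28, 0, -36, -47, -43]
3 vs larger child 43 at index 2, swap → [43, 34, 3, -7, 32, -28, 0, -36, -47, -43]

[43, 34, 3, -7, 32, -28, 0, -36, -47, -43]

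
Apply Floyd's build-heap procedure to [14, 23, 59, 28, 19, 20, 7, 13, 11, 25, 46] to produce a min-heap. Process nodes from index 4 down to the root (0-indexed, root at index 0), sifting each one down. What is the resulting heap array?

sift down from index 4: already satisfies heap property
sift down from index 3:
  28 vs smaller child 11 at index 8, swap → [14, 23, 59, 11, 19, 20, 7, 13, 28, 25, 46]
sift down from index 2:
  59 vs smaller child 7 at index 6, swap → [14, 23, 7, 11, 19, 20, 59, 13, 28, 25, 46]
sift down from index 1:
  23 vs smaller child 11 at index 3, swap → [14, 11, 7, 23, 19, 20, 59, 13, 28, 25, 46]
  23 vs smaller child 13 at index 7, swap → [14, 11, 7, 13, 19, 20, 59, 23, 28, 25, 46]
sift down from index 0:
  14 vs smaller child 7 at index 2, swap → [7, 11, 14, 13, 19, 20, 59, 23, 28, 25, 46]

[7, 11, 14, 13, 19, 20, 59, 23, 28, 25, 46]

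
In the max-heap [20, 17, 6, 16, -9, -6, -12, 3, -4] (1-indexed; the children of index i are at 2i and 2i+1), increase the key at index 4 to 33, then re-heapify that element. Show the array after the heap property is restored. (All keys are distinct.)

set index 4 from 16 to 33 → [20, 17, 6, 33, -9, -6, -12, 3, -4]
33 > parent 17 at index 2, swap → [20, 33, 6, 17, -9, -6, -12, 3, -4]
33 > parent 20 at index 1, swap → [33, 20, 6, 17, -9, -6, -12, 3, -4]

[33, 20, 6, 17, -9, -6, -12, 3, -4]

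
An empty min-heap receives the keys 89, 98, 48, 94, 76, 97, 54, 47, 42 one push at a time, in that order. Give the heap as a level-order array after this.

[42, 47, 54, 48, 94, 97, 89, 98, 76]

Insert 89:
  append 89 at index 0 → [89] (no swap needed)
Insert 98:
  append 98 at index 1 → [89, 98] (no swap needed)
Insert 48:
  append 48 at index 2 → [89, 98, 48]
  48 < parent 89 at index 0, swap → [48, 98, 89]
Insert 94:
  append 94 at index 3 → [48, 98, 89, 94]
  94 < parent 98 at index 1, swap → [48, 94, 89, 98]
Insert 76:
  append 76 at index 4 → [48, 94, 89, 98, 76]
  76 < parent 94 at index 1, swap → [48, 76, 89, 98, 94]
Insert 97:
  append 97 at index 5 → [48, 76, 89, 98, 94, 97] (no swap needed)
Insert 54:
  append 54 at index 6 → [48, 76, 89, 98, 94, 97, 54]
  54 < parent 89 at index 2, swap → [48, 76, 54, 98, 94, 97, 89]
Insert 47:
  append 47 at index 7 → [48, 76, 54, 98, 94, 97, 89, 47]
  47 < parent 98 at index 3, swap → [48, 76, 54, 47, 94, 97, 89, 98]
  47 < parent 76 at index 1, swap → [48, 47, 54, 76, 94, 97, 89, 98]
  47 < parent 48 at index 0, swap → [47, 48, 54, 76, 94, 97, 89, 98]
Insert 42:
  append 42 at index 8 → [47, 48, 54, 76, 94, 97, 89, 98, 42]
  42 < parent 76 at index 3, swap → [47, 48, 54, 42, 94, 97, 89, 98, 76]
  42 < parent 48 at index 1, swap → [47, 42, 54, 48, 94, 97, 89, 98, 76]
  42 < parent 47 at index 0, swap → [42, 47, 54, 48, 94, 97, 89, 98, 76]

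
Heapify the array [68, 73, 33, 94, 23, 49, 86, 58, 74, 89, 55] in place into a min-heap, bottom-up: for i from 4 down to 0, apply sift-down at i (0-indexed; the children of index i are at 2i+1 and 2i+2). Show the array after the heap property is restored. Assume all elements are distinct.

sift down from index 4: already satisfies heap property
sift down from index 3:
  94 vs smaller child 58 at index 7, swap → [68, 73, 33, 58, 23, 49, 86, 94, 74, 89, 55]
sift down from index 2: already satisfies heap property
sift down from index 1:
  73 vs smaller child 23 at index 4, swap → [68, 23, 33, 58, 73, 49, 86, 94, 74, 89, 55]
  73 vs smaller child 55 at index 10, swap → [68, 23, 33, 58, 55, 49, 86, 94, 74, 89, 73]
sift down from index 0:
  68 vs smaller child 23 at index 1, swap → [23, 68, 33, 58, 55, 49, 86, 94, 74, 89, 73]
  68 vs smaller child 55 at index 4, swap → [23, 55, 33, 58, 68, 49, 86, 94, 74, 89, 73]

[23, 55, 33, 58, 68, 49, 86, 94, 74, 89, 73]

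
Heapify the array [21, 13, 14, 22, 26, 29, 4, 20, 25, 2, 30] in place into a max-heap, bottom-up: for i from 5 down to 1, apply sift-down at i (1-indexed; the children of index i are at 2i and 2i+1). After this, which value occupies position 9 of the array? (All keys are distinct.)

22

sift down from index 5:
  26 vs larger child 30 at index 11, swap → [21, 13, 14, 22, 30, 29, 4, 20, 25, 2, 26]
sift down from index 4:
  22 vs larger child 25 at index 9, swap → [21, 13, 14, 25, 30, 29, 4, 20, 22, 2, 26]
sift down from index 3:
  14 vs larger child 29 at index 6, swap → [21, 13, 29, 25, 30, 14, 4, 20, 22, 2, 26]
sift down from index 2:
  13 vs larger child 30 at index 5, swap → [21, 30, 29, 25, 13, 14, 4, 20, 22, 2, 26]
  13 vs larger child 26 at index 11, swap → [21, 30, 29, 25, 26, 14, 4, 20, 22, 2, 13]
sift down from index 1:
  21 vs larger child 30 at index 2, swap → [30, 21, 29, 25, 26, 14, 4, 20, 22, 2, 13]
  21 vs larger child 26 at index 5, swap → [30, 26, 29, 25, 21, 14, 4, 20, 22, 2, 13]
resulting array: [30, 26, 29, 25, 21, 14, 4, 20, 22, 2, 13]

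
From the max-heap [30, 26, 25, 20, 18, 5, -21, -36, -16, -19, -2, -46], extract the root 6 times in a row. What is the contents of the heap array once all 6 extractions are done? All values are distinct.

[-2, -16, -21, -36, -19, -46]

extract-max #1 returns 30:
  remove root 30; move last element -46 to root → [-46, 26, 25, 20, 18, 5, -21, -36, -16, -19, -2]
  -46 vs larger child 26 at index 1, swap → [26, -46, 25, 20, 18, 5, -21, -36, -16, -19, -2]
  -46 vs larger child 20 at index 3, swap → [26, 20, 25, -46, 18, 5, -21, -36, -16, -19, -2]
  -46 vs larger child -16 at index 8, swap → [26, 20, 25, -16, 18, 5, -21, -36, -46, -19, -2]
extract-max #2 returns 26:
  remove root 26; move last element -2 to root → [-2, 20, 25, -16, 18, 5, -21, -36, -46, -19]
  -2 vs larger child 25 at index 2, swap → [25, 20, -2, -16, 18, 5, -21, -36, -46, -19]
  -2 vs larger child 5 at index 5, swap → [25, 20, 5, -16, 18, -2, -21, -36, -46, -19]
extract-max #3 returns 25:
  remove root 25; move last element -19 to root → [-19, 20, 5, -16, 18, -2, -21, -36, -46]
  -19 vs larger child 20 at index 1, swap → [20, -19, 5, -16, 18, -2, -21, -36, -46]
  -19 vs larger child 18 at index 4, swap → [20, 18, 5, -16, -19, -2, -21, -36, -46]
extract-max #4 returns 20:
  remove root 20; move last element -46 to root → [-46, 18, 5, -16, -19, -2, -21, -36]
  -46 vs larger child 18 at index 1, swap → [18, -46, 5, -16, -19, -2, -21, -36]
  -46 vs larger child -16 at index 3, swap → [18, -16, 5, -46, -19, -2, -21, -36]
  -46 vs only child -36 at index 7, swap → [18, -16, 5, -36, -19, -2, -21, -46]
extract-max #5 returns 18:
  remove root 18; move last element -46 to root → [-46, -16, 5, -36, -19, -2, -21]
  -46 vs larger child 5 at index 2, swap → [5, -16, -46, -36, -19, -2, -21]
  -46 vs larger child -2 at index 5, swap → [5, -16, -2, -36, -19, -46, -21]
extract-max #6 returns 5:
  remove root 5; move last element -21 to root → [-21, -16, -2, -36, -19, -46]
  -21 vs larger child -2 at index 2, swap → [-2, -16, -21, -36, -19, -46]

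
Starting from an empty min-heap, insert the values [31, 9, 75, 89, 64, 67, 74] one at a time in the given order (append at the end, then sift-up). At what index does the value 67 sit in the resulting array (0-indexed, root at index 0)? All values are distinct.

2

Insert 31:
  append 31 at index 0 → [31] (no swap needed)
Insert 9:
  append 9 at index 1 → [31, 9]
  9 < parent 31 at index 0, swap → [9, 31]
Insert 75:
  append 75 at index 2 → [9, 31, 75] (no swap needed)
Insert 89:
  append 89 at index 3 → [9, 31, 75, 89] (no swap needed)
Insert 64:
  append 64 at index 4 → [9, 31, 75, 89, 64] (no swap needed)
Insert 67:
  append 67 at index 5 → [9, 31, 75, 89, 64, 67]
  67 < parent 75 at index 2, swap → [9, 31, 67, 89, 64, 75]
Insert 74:
  append 74 at index 6 → [9, 31, 67, 89, 64, 75, 74] (no swap needed)
resulting array: [9, 31, 67, 89, 64, 75, 74]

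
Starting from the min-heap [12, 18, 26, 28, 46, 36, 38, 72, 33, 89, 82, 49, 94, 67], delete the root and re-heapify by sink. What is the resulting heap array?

[18, 28, 26, 33, 46, 36, 38, 72, 67, 89, 82, 49, 94]

remove root 12; move last element 67 to root → [67, 18, 26, 28, 46, 36, 38, 72, 33, 89, 82, 49, 94]
67 vs smaller child 18 at index 1, swap → [18, 67, 26, 28, 46, 36, 38, 72, 33, 89, 82, 49, 94]
67 vs smaller child 28 at index 3, swap → [18, 28, 26, 67, 46, 36, 38, 72, 33, 89, 82, 49, 94]
67 vs smaller child 33 at index 8, swap → [18, 28, 26, 33, 46, 36, 38, 72, 67, 89, 82, 49, 94]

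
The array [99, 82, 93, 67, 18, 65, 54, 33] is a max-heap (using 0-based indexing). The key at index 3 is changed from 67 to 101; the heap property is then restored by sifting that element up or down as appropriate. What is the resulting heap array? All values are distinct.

[101, 99, 93, 82, 18, 65, 54, 33]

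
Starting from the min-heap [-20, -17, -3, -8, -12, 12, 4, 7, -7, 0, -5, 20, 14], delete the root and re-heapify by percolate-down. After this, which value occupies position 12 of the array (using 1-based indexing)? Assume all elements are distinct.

remove root -20; move last element 14 to root → [14, -17, -3, -8, -12, 12, 4, 7, -7, 0, -5, 20]
14 vs smaller child -17 at index 2, swap → [-17, 14, -3, -8, -12, 12, 4, 7, -7, 0, -5, 20]
14 vs smaller child -12 at index 5, swap → [-17, -12, -3, -8, 14, 12, 4, 7, -7, 0, -5, 20]
14 vs smaller child -5 at index 11, swap → [-17, -12, -3, -8, -5, 12, 4, 7, -7, 0, 14, 20]
resulting array: [-17, -12, -3, -8, -5, 12, 4, 7, -7, 0, 14, 20]

20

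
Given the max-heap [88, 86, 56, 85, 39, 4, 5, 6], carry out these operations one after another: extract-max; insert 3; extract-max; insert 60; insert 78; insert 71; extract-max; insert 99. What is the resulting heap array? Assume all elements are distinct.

[99, 78, 56, 60, 71, 4, 5, 6, 39, 3]

extract-max → returns 88:
  remove root 88; move last element 6 to root → [6, 86, 56, 85, 39, 4, 5]
  6 vs larger child 86 at index 1, swap → [86, 6, 56, 85, 39, 4, 5]
  6 vs larger child 85 at index 3, swap → [86, 85, 56, 6, 39, 4, 5]
insert 3:
  append 3 at index 7 → [86, 85, 56, 6, 39, 4, 5, 3] (no swap needed)
extract-max → returns 86:
  remove root 86; move last element 3 to root → [3, 85, 56, 6, 39, 4, 5]
  3 vs larger child 85 at index 1, swap → [85, 3, 56, 6, 39, 4, 5]
  3 vs larger child 39 at index 4, swap → [85, 39, 56, 6, 3, 4, 5]
insert 60:
  append 60 at index 7 → [85, 39, 56, 6, 3, 4, 5, 60]
  60 > parent 6 at index 3, swap → [85, 39, 56, 60, 3, 4, 5, 6]
  60 > parent 39 at index 1, swap → [85, 60, 56, 39, 3, 4, 5, 6]
insert 78:
  append 78 at index 8 → [85, 60, 56, 39, 3, 4, 5, 6, 78]
  78 > parent 39 at index 3, swap → [85, 60, 56, 78, 3, 4, 5, 6, 39]
  78 > parent 60 at index 1, swap → [85, 78, 56, 60, 3, 4, 5, 6, 39]
insert 71:
  append 71 at index 9 → [85, 78, 56, 60, 3, 4, 5, 6, 39, 71]
  71 > parent 3 at index 4, swap → [85, 78, 56, 60, 71, 4, 5, 6, 39, 3]
extract-max → returns 85:
  remove root 85; move last element 3 to root → [3, 78, 56, 60, 71, 4, 5, 6, 39]
  3 vs larger child 78 at index 1, swap → [78, 3, 56, 60, 71, 4, 5, 6, 39]
  3 vs larger child 71 at index 4, swap → [78, 71, 56, 60, 3, 4, 5, 6, 39]
insert 99:
  append 99 at index 9 → [78, 71, 56, 60, 3, 4, 5, 6, 39, 99]
  99 > parent 3 at index 4, swap → [78, 71, 56, 60, 99, 4, 5, 6, 39, 3]
  99 > parent 71 at index 1, swap → [78, 99, 56, 60, 71, 4, 5, 6, 39, 3]
  99 > parent 78 at index 0, swap → [99, 78, 56, 60, 71, 4, 5, 6, 39, 3]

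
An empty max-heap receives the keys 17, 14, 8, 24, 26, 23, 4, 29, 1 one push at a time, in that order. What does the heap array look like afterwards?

[29, 26, 23, 24, 17, 8, 4, 14, 1]

Insert 17:
  append 17 at index 0 → [17] (no swap needed)
Insert 14:
  append 14 at index 1 → [17, 14] (no swap needed)
Insert 8:
  append 8 at index 2 → [17, 14, 8] (no swap needed)
Insert 24:
  append 24 at index 3 → [17, 14, 8, 24]
  24 > parent 14 at index 1, swap → [17, 24, 8, 14]
  24 > parent 17 at index 0, swap → [24, 17, 8, 14]
Insert 26:
  append 26 at index 4 → [24, 17, 8, 14, 26]
  26 > parent 17 at index 1, swap → [24, 26, 8, 14, 17]
  26 > parent 24 at index 0, swap → [26, 24, 8, 14, 17]
Insert 23:
  append 23 at index 5 → [26, 24, 8, 14, 17, 23]
  23 > parent 8 at index 2, swap → [26, 24, 23, 14, 17, 8]
Insert 4:
  append 4 at index 6 → [26, 24, 23, 14, 17, 8, 4] (no swap needed)
Insert 29:
  append 29 at index 7 → [26, 24, 23, 14, 17, 8, 4, 29]
  29 > parent 14 at index 3, swap → [26, 24, 23, 29, 17, 8, 4, 14]
  29 > parent 24 at index 1, swap → [26, 29, 23, 24, 17, 8, 4, 14]
  29 > parent 26 at index 0, swap → [29, 26, 23, 24, 17, 8, 4, 14]
Insert 1:
  append 1 at index 8 → [29, 26, 23, 24, 17, 8, 4, 14, 1] (no swap needed)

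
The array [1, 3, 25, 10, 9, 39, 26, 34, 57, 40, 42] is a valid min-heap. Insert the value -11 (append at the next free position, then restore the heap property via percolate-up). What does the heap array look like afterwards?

[-11, 3, 1, 10, 9, 25, 26, 34, 57, 40, 42, 39]

append -11 at index 11 → [1, 3, 25, 10, 9, 39, 26, 34, 57, 40, 42, -11]
-11 < parent 39 at index 5, swap → [1, 3, 25, 10, 9, -11, 26, 34, 57, 40, 42, 39]
-11 < parent 25 at index 2, swap → [1, 3, -11, 10, 9, 25, 26, 34, 57, 40, 42, 39]
-11 < parent 1 at index 0, swap → [-11, 3, 1, 10, 9, 25, 26, 34, 57, 40, 42, 39]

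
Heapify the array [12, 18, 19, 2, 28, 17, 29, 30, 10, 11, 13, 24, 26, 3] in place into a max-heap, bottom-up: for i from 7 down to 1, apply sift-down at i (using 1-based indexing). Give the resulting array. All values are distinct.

[30, 28, 29, 18, 13, 26, 19, 2, 10, 11, 12, 24, 17, 3]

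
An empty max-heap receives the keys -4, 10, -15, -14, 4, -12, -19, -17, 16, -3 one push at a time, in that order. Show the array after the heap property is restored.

Insert -4:
  append -4 at index 0 → [-4] (no swap needed)
Insert 10:
  append 10 at index 1 → [-4, 10]
  10 > parent -4 at index 0, swap → [10, -4]
Insert -15:
  append -15 at index 2 → [10, -4, -15] (no swap needed)
Insert -14:
  append -14 at index 3 → [10, -4, -15, -14] (no swap needed)
Insert 4:
  append 4 at index 4 → [10, -4, -15, -14, 4]
  4 > parent -4 at index 1, swap → [10, 4, -15, -14, -4]
Insert -12:
  append -12 at index 5 → [10, 4, -15, -14, -4, -12]
  -12 > parent -15 at index 2, swap → [10, 4, -12, -14, -4, -15]
Insert -19:
  append -19 at index 6 → [10, 4, -12, -14, -4, -15, -19] (no swap needed)
Insert -17:
  append -17 at index 7 → [10, 4, -12, -14, -4, -15, -19, -17] (no swap needed)
Insert 16:
  append 16 at index 8 → [10, 4, -12, -14, -4, -15, -19, -17, 16]
  16 > parent -14 at index 3, swap → [10, 4, -12, 16, -4, -15, -19, -17, -14]
  16 > parent 4 at index 1, swap → [10, 16, -12, 4, -4, -15, -19, -17, -14]
  16 > parent 10 at index 0, swap → [16, 10, -12, 4, -4, -15, -19, -17, -14]
Insert -3:
  append -3 at index 9 → [16, 10, -12, 4, -4, -15, -19, -17, -14, -3]
  -3 > parent -4 at index 4, swap → [16, 10, -12, 4, -3, -15, -19, -17, -14, -4]

[16, 10, -12, 4, -3, -15, -19, -17, -14, -4]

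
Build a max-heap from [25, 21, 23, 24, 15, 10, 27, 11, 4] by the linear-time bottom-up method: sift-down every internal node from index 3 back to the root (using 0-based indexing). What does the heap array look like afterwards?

sift down from index 3: already satisfies heap property
sift down from index 2:
  23 vs larger child 27 at index 6, swap → [25, 21, 27, 24, 15, 10, 23, 11, 4]
sift down from index 1:
  21 vs larger child 24 at index 3, swap → [25, 24, 27, 21, 15, 10, 23, 11, 4]
sift down from index 0:
  25 vs larger child 27 at index 2, swap → [27, 24, 25, 21, 15, 10, 23, 11, 4]

[27, 24, 25, 21, 15, 10, 23, 11, 4]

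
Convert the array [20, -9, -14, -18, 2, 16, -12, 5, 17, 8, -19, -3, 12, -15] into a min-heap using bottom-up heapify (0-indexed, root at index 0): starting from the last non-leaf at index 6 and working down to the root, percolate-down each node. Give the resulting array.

sift down from index 6:
  -12 vs only child -15 at index 13, swap → [20, -9, -14, -18, 2, 16, -15, 5, 17, 8, -19, -3, 12, -12]
sift down from index 5:
  16 vs smaller child -3 at index 11, swap → [20, -9, -14, -18, 2, -3, -15, 5, 17, 8, -19, 16, 12, -12]
sift down from index 4:
  2 vs smaller child -19 at index 10, swap → [20, -9, -14, -18, -19, -3, -15, 5, 17, 8, 2, 16, 12, -12]
sift down from index 3: already satisfies heap property
sift down from index 2:
  -14 vs smaller child -15 at index 6, swap → [20, -9, -15, -18, -19, -3, -14, 5, 17, 8, 2, 16, 12, -12]
sift down from index 1:
  -9 vs smaller child -19 at index 4, swap → [20, -19, -15, -18, -9, -3, -14, 5, 17, 8, 2, 16, 12, -12]
sift down from index 0:
  20 vs smaller child -19 at index 1, swap → [-19, 20, -15, -18, -9, -3, -14, 5, 17, 8, 2, 16, 12, -12]
  20 vs smaller child -18 at index 3, swap → [-19, -18, -15, 20, -9, -3, -14, 5, 17, 8, 2, 16, 12, -12]
  20 vs smaller child 5 at index 7, swap → [-19, -18, -15, 5, -9, -3, -14, 20, 17, 8, 2, 16, 12, -12]

[-19, -18, -15, 5, -9, -3, -14, 20, 17, 8, 2, 16, 12, -12]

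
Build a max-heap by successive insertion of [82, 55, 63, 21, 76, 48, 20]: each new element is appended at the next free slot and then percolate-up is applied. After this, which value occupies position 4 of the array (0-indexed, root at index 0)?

55

Insert 82:
  append 82 at index 0 → [82] (no swap needed)
Insert 55:
  append 55 at index 1 → [82, 55] (no swap needed)
Insert 63:
  append 63 at index 2 → [82, 55, 63] (no swap needed)
Insert 21:
  append 21 at index 3 → [82, 55, 63, 21] (no swap needed)
Insert 76:
  append 76 at index 4 → [82, 55, 63, 21, 76]
  76 > parent 55 at index 1, swap → [82, 76, 63, 21, 55]
Insert 48:
  append 48 at index 5 → [82, 76, 63, 21, 55, 48] (no swap needed)
Insert 20:
  append 20 at index 6 → [82, 76, 63, 21, 55, 48, 20] (no swap needed)
resulting array: [82, 76, 63, 21, 55, 48, 20]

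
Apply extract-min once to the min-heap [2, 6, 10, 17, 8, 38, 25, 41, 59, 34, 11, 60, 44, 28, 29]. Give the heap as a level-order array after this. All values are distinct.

[6, 8, 10, 17, 11, 38, 25, 41, 59, 34, 29, 60, 44, 28]

remove root 2; move last element 29 to root → [29, 6, 10, 17, 8, 38, 25, 41, 59, 34, 11, 60, 44, 28]
29 vs smaller child 6 at index 1, swap → [6, 29, 10, 17, 8, 38, 25, 41, 59, 34, 11, 60, 44, 28]
29 vs smaller child 8 at index 4, swap → [6, 8, 10, 17, 29, 38, 25, 41, 59, 34, 11, 60, 44, 28]
29 vs smaller child 11 at index 10, swap → [6, 8, 10, 17, 11, 38, 25, 41, 59, 34, 29, 60, 44, 28]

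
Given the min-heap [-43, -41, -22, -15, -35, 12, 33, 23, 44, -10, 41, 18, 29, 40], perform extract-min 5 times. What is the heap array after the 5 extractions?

[-10, 23, 12, 29, 40, 18, 33, 41, 44]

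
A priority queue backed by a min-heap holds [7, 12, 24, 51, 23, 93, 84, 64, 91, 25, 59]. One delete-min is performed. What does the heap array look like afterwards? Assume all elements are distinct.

remove root 7; move last element 59 to root → [59, 12, 24, 51, 23, 93, 84, 64, 91, 25]
59 vs smaller child 12 at index 1, swap → [12, 59, 24, 51, 23, 93, 84, 64, 91, 25]
59 vs smaller child 23 at index 4, swap → [12, 23, 24, 51, 59, 93, 84, 64, 91, 25]
59 vs only child 25 at index 9, swap → [12, 23, 24, 51, 25, 93, 84, 64, 91, 59]

[12, 23, 24, 51, 25, 93, 84, 64, 91, 59]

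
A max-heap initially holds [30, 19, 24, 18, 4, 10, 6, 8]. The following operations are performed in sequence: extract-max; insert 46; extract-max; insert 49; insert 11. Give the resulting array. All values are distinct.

[49, 24, 10, 19, 4, 8, 6, 18, 11]

extract-max → returns 30:
  remove root 30; move last element 8 to root → [8, 19, 24, 18, 4, 10, 6]
  8 vs larger child 24 at index 2, swap → [24, 19, 8, 18, 4, 10, 6]
  8 vs larger child 10 at index 5, swap → [24, 19, 10, 18, 4, 8, 6]
insert 46:
  append 46 at index 7 → [24, 19, 10, 18, 4, 8, 6, 46]
  46 > parent 18 at index 3, swap → [24, 19, 10, 46, 4, 8, 6, 18]
  46 > parent 19 at index 1, swap → [24, 46, 10, 19, 4, 8, 6, 18]
  46 > parent 24 at index 0, swap → [46, 24, 10, 19, 4, 8, 6, 18]
extract-max → returns 46:
  remove root 46; move last element 18 to root → [18, 24, 10, 19, 4, 8, 6]
  18 vs larger child 24 at index 1, swap → [24, 18, 10, 19, 4, 8, 6]
  18 vs larger child 19 at index 3, swap → [24, 19, 10, 18, 4, 8, 6]
insert 49:
  append 49 at index 7 → [24, 19, 10, 18, 4, 8, 6, 49]
  49 > parent 18 at index 3, swap → [24, 19, 10, 49, 4, 8, 6, 18]
  49 > parent 19 at index 1, swap → [24, 49, 10, 19, 4, 8, 6, 18]
  49 > parent 24 at index 0, swap → [49, 24, 10, 19, 4, 8, 6, 18]
insert 11:
  append 11 at index 8 → [49, 24, 10, 19, 4, 8, 6, 18, 11] (no swap needed)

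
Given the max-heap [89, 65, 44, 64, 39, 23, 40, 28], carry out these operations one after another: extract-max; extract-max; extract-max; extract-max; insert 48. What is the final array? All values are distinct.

[48, 40, 23, 28, 39]

extract-max → returns 89:
  remove root 89; move last element 28 to root → [28, 65, 44, 64, 39, 23, 40]
  28 vs larger child 65 at index 1, swap → [65, 28, 44, 64, 39, 23, 40]
  28 vs larger child 64 at index 3, swap → [65, 64, 44, 28, 39, 23, 40]
extract-max → returns 65:
  remove root 65; move last element 40 to root → [40, 64, 44, 28, 39, 23]
  40 vs larger child 64 at index 1, swap → [64, 40, 44, 28, 39, 23]
extract-max → returns 64:
  remove root 64; move last element 23 to root → [23, 40, 44, 28, 39]
  23 vs larger child 44 at index 2, swap → [44, 40, 23, 28, 39]
extract-max → returns 44:
  remove root 44; move last element 39 to root → [39, 40, 23, 28]
  39 vs larger child 40 at index 1, swap → [40, 39, 23, 28]
insert 48:
  append 48 at index 4 → [40, 39, 23, 28, 48]
  48 > parent 39 at index 1, swap → [40, 48, 23, 28, 39]
  48 > parent 40 at index 0, swap → [48, 40, 23, 28, 39]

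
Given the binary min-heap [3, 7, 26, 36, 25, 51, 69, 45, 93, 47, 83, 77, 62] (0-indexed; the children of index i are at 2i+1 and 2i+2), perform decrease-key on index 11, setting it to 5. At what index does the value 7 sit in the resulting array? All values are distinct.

1

set index 11 from 77 to 5 → [3, 7, 26, 36, 25, 51, 69, 45, 93, 47, 83, 5, 62]
5 < parent 51 at index 5, swap → [3, 7, 26, 36, 25, 5, 69, 45, 93, 47, 83, 51, 62]
5 < parent 26 at index 2, swap → [3, 7, 5, 36, 25, 26, 69, 45, 93, 47, 83, 51, 62]
resulting array: [3, 7, 5, 36, 25, 26, 69, 45, 93, 47, 83, 51, 62]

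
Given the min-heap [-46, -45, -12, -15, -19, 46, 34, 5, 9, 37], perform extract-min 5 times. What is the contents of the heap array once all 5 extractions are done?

extract-min #1 returns -46:
  remove root -46; move last element 37 to root → [37, -45, -12, -15, -19, 46, 34, 5, 9]
  37 vs smaller child -45 at index 1, swap → [-45, 37, -12, -15, -19, 46, 34, 5, 9]
  37 vs smaller child -19 at index 4, swap → [-45, -19, -12, -15, 37, 46, 34, 5, 9]
extract-min #2 returns -45:
  remove root -45; move last element 9 to root → [9, -19, -12, -15, 37, 46, 34, 5]
  9 vs smaller child -19 at index 1, swap → [-19, 9, -12, -15, 37, 46, 34, 5]
  9 vs smaller child -15 at index 3, swap → [-19, -15, -12, 9, 37, 46, 34, 5]
  9 vs only child 5 at index 7, swap → [-19, -15, -12, 5, 37, 46, 34, 9]
extract-min #3 returns -19:
  remove root -19; move last element 9 to root → [9, -15, -12, 5, 37, 46, 34]
  9 vs smaller child -15 at index 1, swap → [-15, 9, -12, 5, 37, 46, 34]
  9 vs smaller child 5 at index 3, swap → [-15, 5, -12, 9, 37, 46, 34]
extract-min #4 returns -15:
  remove root -15; move last element 34 to root → [34, 5, -12, 9, 37, 46]
  34 vs smaller child -12 at index 2, swap → [-12, 5, 34, 9, 37, 46]
extract-min #5 returns -12:
  remove root -12; move last element 46 to root → [46, 5, 34, 9, 37]
  46 vs smaller child 5 at index 1, swap → [5, 46, 34, 9, 37]
  46 vs smaller child 9 at index 3, swap → [5, 9, 34, 46, 37]

[5, 9, 34, 46, 37]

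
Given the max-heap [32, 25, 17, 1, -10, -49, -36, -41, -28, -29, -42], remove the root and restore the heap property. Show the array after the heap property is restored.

remove root 32; move last element -42 to root → [-42, 25, 17, 1, -10, -49, -36, -41, -28, -29]
-42 vs larger child 25 at index 1, swap → [25, -42, 17, 1, -10, -49, -36, -41, -28, -29]
-42 vs larger child 1 at index 3, swap → [25, 1, 17, -42, -10, -49, -36, -41, -28, -29]
-42 vs larger child -28 at index 8, swap → [25, 1, 17, -28, -10, -49, -36, -41, -42, -29]

[25, 1, 17, -28, -10, -49, -36, -41, -42, -29]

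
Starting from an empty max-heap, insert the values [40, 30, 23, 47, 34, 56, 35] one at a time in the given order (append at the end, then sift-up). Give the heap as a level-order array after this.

[56, 40, 47, 30, 34, 23, 35]

Insert 40:
  append 40 at index 0 → [40] (no swap needed)
Insert 30:
  append 30 at index 1 → [40, 30] (no swap needed)
Insert 23:
  append 23 at index 2 → [40, 30, 23] (no swap needed)
Insert 47:
  append 47 at index 3 → [40, 30, 23, 47]
  47 > parent 30 at index 1, swap → [40, 47, 23, 30]
  47 > parent 40 at index 0, swap → [47, 40, 23, 30]
Insert 34:
  append 34 at index 4 → [47, 40, 23, 30, 34] (no swap needed)
Insert 56:
  append 56 at index 5 → [47, 40, 23, 30, 34, 56]
  56 > parent 23 at index 2, swap → [47, 40, 56, 30, 34, 23]
  56 > parent 47 at index 0, swap → [56, 40, 47, 30, 34, 23]
Insert 35:
  append 35 at index 6 → [56, 40, 47, 30, 34, 23, 35] (no swap needed)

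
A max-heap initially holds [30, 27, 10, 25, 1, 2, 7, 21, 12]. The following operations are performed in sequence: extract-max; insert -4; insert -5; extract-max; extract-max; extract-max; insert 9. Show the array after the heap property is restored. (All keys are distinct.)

extract-max → returns 30:
  remove root 30; move last element 12 to root → [12, 27, 10, 25, 1, 2, 7, 21]
  12 vs larger child 27 at index 1, swap → [27, 12, 10, 25, 1, 2, 7, 21]
  12 vs larger child 25 at index 3, swap → [27, 25, 10, 12, 1, 2, 7, 21]
  12 vs only child 21 at index 7, swap → [27, 25, 10, 21, 1, 2, 7, 12]
insert -4:
  append -4 at index 8 → [27, 25, 10, 21, 1, 2, 7, 12, -4] (no swap needed)
insert -5:
  append -5 at index 9 → [27, 25, 10, 21, 1, 2, 7, 12, -4, -5] (no swap needed)
extract-max → returns 27:
  remove root 27; move last element -5 to root → [-5, 25, 10, 21, 1, 2, 7, 12, -4]
  -5 vs larger child 25 at index 1, swap → [25, -5, 10, 21, 1, 2, 7, 12, -4]
  -5 vs larger child 21 at index 3, swap → [25, 21, 10, -5, 1, 2, 7, 12, -4]
  -5 vs larger child 12 at index 7, swap → [25, 21, 10, 12, 1, 2, 7, -5, -4]
extract-max → returns 25:
  remove root 25; move last element -4 to root → [-4, 21, 10, 12, 1, 2, 7, -5]
  -4 vs larger child 21 at index 1, swap → [21, -4, 10, 12, 1, 2, 7, -5]
  -4 vs larger child 12 at index 3, swap → [21, 12, 10, -4, 1, 2, 7, -5]
extract-max → returns 21:
  remove root 21; move last element -5 to root → [-5, 12, 10, -4, 1, 2, 7]
  -5 vs larger child 12 at index 1, swap → [12, -5, 10, -4, 1, 2, 7]
  -5 vs larger child 1 at index 4, swap → [12, 1, 10, -4, -5, 2, 7]
insert 9:
  append 9 at index 7 → [12, 1, 10, -4, -5, 2, 7, 9]
  9 > parent -4 at index 3, swap → [12, 1, 10, 9, -5, 2, 7, -4]
  9 > parent 1 at index 1, swap → [12, 9, 10, 1, -5, 2, 7, -4]

[12, 9, 10, 1, -5, 2, 7, -4]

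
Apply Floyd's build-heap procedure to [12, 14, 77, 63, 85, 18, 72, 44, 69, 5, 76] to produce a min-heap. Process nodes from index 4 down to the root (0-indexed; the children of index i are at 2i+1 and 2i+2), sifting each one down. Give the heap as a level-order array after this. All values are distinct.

sift down from index 4:
  85 vs smaller child 5 at index 9, swap → [12, 14, 77, 63, 5, 18, 72, 44, 69, 85, 76]
sift down from index 3:
  63 vs smaller child 44 at index 7, swap → [12, 14, 77, 44, 5, 18, 72, 63, 69, 85, 76]
sift down from index 2:
  77 vs smaller child 18 at index 5, swap → [12, 14, 18, 44, 5, 77, 72, 63, 69, 85, 76]
sift down from index 1:
  14 vs smaller child 5 at index 4, swap → [12, 5, 18, 44, 14, 77, 72, 63, 69, 85, 76]
sift down from index 0:
  12 vs smaller child 5 at index 1, swap → [5, 12, 18, 44, 14, 77, 72, 63, 69, 85, 76]

[5, 12, 18, 44, 14, 77, 72, 63, 69, 85, 76]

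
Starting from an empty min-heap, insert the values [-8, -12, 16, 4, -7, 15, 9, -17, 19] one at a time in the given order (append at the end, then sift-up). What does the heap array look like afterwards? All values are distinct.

Insert -8:
  append -8 at index 0 → [-8] (no swap needed)
Insert -12:
  append -12 at index 1 → [-8, -12]
  -12 < parent -8 at index 0, swap → [-12, -8]
Insert 16:
  append 16 at index 2 → [-12, -8, 16] (no swap needed)
Insert 4:
  append 4 at index 3 → [-12, -8, 16, 4] (no swap needed)
Insert -7:
  append -7 at index 4 → [-12, -8, 16, 4, -7] (no swap needed)
Insert 15:
  append 15 at index 5 → [-12, -8, 16, 4, -7, 15]
  15 < parent 16 at index 2, swap → [-12, -8, 15, 4, -7, 16]
Insert 9:
  append 9 at index 6 → [-12, -8, 15, 4, -7, 16, 9]
  9 < parent 15 at index 2, swap → [-12, -8, 9, 4, -7, 16, 15]
Insert -17:
  append -17 at index 7 → [-12, -8, 9, 4, -7, 16, 15, -17]
  -17 < parent 4 at index 3, swap → [-12, -8, 9, -17, -7, 16, 15, 4]
  -17 < parent -8 at index 1, swap → [-12, -17, 9, -8, -7, 16, 15, 4]
  -17 < parent -12 at index 0, swap → [-17, -12, 9, -8, -7, 16, 15, 4]
Insert 19:
  append 19 at index 8 → [-17, -12, 9, -8, -7, 16, 15, 4, 19] (no swap needed)

[-17, -12, 9, -8, -7, 16, 15, 4, 19]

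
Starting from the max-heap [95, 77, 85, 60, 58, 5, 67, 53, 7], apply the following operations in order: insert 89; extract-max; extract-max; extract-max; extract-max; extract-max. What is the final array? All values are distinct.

insert 89:
  append 89 at index 9 → [95, 77, 85, 60, 58, 5, 67, 53, 7, 89]
  89 > parent 58 at index 4, swap → [95, 77, 85, 60, 89, 5, 67, 53, 7, 58]
  89 > parent 77 at index 1, swap → [95, 89, 85, 60, 77, 5, 67, 53, 7, 58]
extract-max → returns 95:
  remove root 95; move last element 58 to root → [58, 89, 85, 60, 77, 5, 67, 53, 7]
  58 vs larger child 89 at index 1, swap → [89, 58, 85, 60, 77, 5, 67, 53, 7]
  58 vs larger child 77 at index 4, swap → [89, 77, 85, 60, 58, 5, 67, 53, 7]
extract-max → returns 89:
  remove root 89; move last element 7 to root → [7, 77, 85, 60, 58, 5, 67, 53]
  7 vs larger child 85 at index 2, swap → [85, 77, 7, 60, 58, 5, 67, 53]
  7 vs larger child 67 at index 6, swap → [85, 77, 67, 60, 58, 5, 7, 53]
extract-max → returns 85:
  remove root 85; move last element 53 to root → [53, 77, 67, 60, 58, 5, 7]
  53 vs larger child 77 at index 1, swap → [77, 53, 67, 60, 58, 5, 7]
  53 vs larger child 60 at index 3, swap → [77, 60, 67, 53, 58, 5, 7]
extract-max → returns 77:
  remove root 77; move last element 7 to root → [7, 60, 67, 53, 58, 5]
  7 vs larger child 67 at index 2, swap → [67, 60, 7, 53, 58, 5]
extract-max → returns 67:
  remove root 67; move last element 5 to root → [5, 60, 7, 53, 58]
  5 vs larger child 60 at index 1, swap → [60, 5, 7, 53, 58]
  5 vs larger child 58 at index 4, swap → [60, 58, 7, 53, 5]

[60, 58, 7, 53, 5]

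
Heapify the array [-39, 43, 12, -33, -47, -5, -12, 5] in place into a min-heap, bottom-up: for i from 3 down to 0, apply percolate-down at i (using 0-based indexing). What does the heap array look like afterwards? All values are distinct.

[-47, -39, -12, -33, 43, -5, 12, 5]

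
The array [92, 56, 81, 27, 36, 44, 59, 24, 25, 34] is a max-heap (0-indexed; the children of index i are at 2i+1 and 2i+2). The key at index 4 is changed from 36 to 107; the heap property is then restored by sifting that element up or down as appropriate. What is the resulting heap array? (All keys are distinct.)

[107, 92, 81, 27, 56, 44, 59, 24, 25, 34]

set index 4 from 36 to 107 → [92, 56, 81, 27, 107, 44, 59, 24, 25, 34]
107 > parent 56 at index 1, swap → [92, 107, 81, 27, 56, 44, 59, 24, 25, 34]
107 > parent 92 at index 0, swap → [107, 92, 81, 27, 56, 44, 59, 24, 25, 34]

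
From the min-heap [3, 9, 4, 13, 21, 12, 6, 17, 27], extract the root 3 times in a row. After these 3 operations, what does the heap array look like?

extract-min #1 returns 3:
  remove root 3; move last element 27 to root → [27, 9, 4, 13, 21, 12, 6, 17]
  27 vs smaller child 4 at index 2, swap → [4, 9, 27, 13, 21, 12, 6, 17]
  27 vs smaller child 6 at index 6, swap → [4, 9, 6, 13, 21, 12, 27, 17]
extract-min #2 returns 4:
  remove root 4; move last element 17 to root → [17, 9, 6, 13, 21, 12, 27]
  17 vs smaller child 6 at index 2, swap → [6, 9, 17, 13, 21, 12, 27]
  17 vs smaller child 12 at index 5, swap → [6, 9, 12, 13, 21, 17, 27]
extract-min #3 returns 6:
  remove root 6; move last element 27 to root → [27, 9, 12, 13, 21, 17]
  27 vs smaller child 9 at index 1, swap → [9, 27, 12, 13, 21, 17]
  27 vs smaller child 13 at index 3, swap → [9, 13, 12, 27, 21, 17]

[9, 13, 12, 27, 21, 17]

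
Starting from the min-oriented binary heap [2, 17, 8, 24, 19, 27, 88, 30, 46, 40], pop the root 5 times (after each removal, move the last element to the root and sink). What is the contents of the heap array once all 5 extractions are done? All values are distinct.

[27, 30, 40, 88, 46]

extract-min #1 returns 2:
  remove root 2; move last element 40 to root → [40, 17, 8, 24, 19, 27, 88, 30, 46]
  40 vs smaller child 8 at index 2, swap → [8, 17, 40, 24, 19, 27, 88, 30, 46]
  40 vs smaller child 27 at index 5, swap → [8, 17, 27, 24, 19, 40, 88, 30, 46]
extract-min #2 returns 8:
  remove root 8; move last element 46 to root → [46, 17, 27, 24, 19, 40, 88, 30]
  46 vs smaller child 17 at index 1, swap → [17, 46, 27, 24, 19, 40, 88, 30]
  46 vs smaller child 19 at index 4, swap → [17, 19, 27, 24, 46, 40, 88, 30]
extract-min #3 returns 17:
  remove root 17; move last element 30 to root → [30, 19, 27, 24, 46, 40, 88]
  30 vs smaller child 19 at index 1, swap → [19, 30, 27, 24, 46, 40, 88]
  30 vs smaller child 24 at index 3, swap → [19, 24, 27, 30, 46, 40, 88]
extract-min #4 returns 19:
  remove root 19; move last element 88 to root → [88, 24, 27, 30, 46, 40]
  88 vs smaller child 24 at index 1, swap → [24, 88, 27, 30, 46, 40]
  88 vs smaller child 30 at index 3, swap → [24, 30, 27, 88, 46, 40]
extract-min #5 returns 24:
  remove root 24; move last element 40 to root → [40, 30, 27, 88, 46]
  40 vs smaller child 27 at index 2, swap → [27, 30, 40, 88, 46]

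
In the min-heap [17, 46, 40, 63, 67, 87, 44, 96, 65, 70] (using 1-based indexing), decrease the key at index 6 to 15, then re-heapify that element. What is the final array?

set index 6 from 87 to 15 → [17, 46, 40, 63, 67, 15, 44, 96, 65, 70]
15 < parent 40 at index 3, swap → [17, 46, 15, 63, 67, 40, 44, 96, 65, 70]
15 < parent 17 at index 1, swap → [15, 46, 17, 63, 67, 40, 44, 96, 65, 70]

[15, 46, 17, 63, 67, 40, 44, 96, 65, 70]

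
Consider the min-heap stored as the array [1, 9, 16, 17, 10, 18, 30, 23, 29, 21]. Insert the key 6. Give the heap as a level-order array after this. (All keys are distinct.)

[1, 6, 16, 17, 9, 18, 30, 23, 29, 21, 10]

append 6 at index 10 → [1, 9, 16, 17, 10, 18, 30, 23, 29, 21, 6]
6 < parent 10 at index 4, swap → [1, 9, 16, 17, 6, 18, 30, 23, 29, 21, 10]
6 < parent 9 at index 1, swap → [1, 6, 16, 17, 9, 18, 30, 23, 29, 21, 10]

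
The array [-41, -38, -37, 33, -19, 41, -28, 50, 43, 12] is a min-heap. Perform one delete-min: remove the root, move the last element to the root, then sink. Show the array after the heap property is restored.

[-38, -19, -37, 33, 12, 41, -28, 50, 43]

remove root -41; move last element 12 to root → [12, -38, -37, 33, -19, 41, -28, 50, 43]
12 vs smaller child -38 at index 1, swap → [-38, 12, -37, 33, -19, 41, -28, 50, 43]
12 vs smaller child -19 at index 4, swap → [-38, -19, -37, 33, 12, 41, -28, 50, 43]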